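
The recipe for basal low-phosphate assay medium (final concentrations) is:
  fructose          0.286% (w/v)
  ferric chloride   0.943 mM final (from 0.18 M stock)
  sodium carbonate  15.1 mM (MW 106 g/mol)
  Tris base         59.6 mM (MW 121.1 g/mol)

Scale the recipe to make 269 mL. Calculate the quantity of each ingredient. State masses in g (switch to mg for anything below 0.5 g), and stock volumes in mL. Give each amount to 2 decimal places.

Working volume: 269 mL = 0.269 L.
fructose: 0.286% w/v = 2.86 g/L → 2.86 × 0.269 L = 0.77 g
ferric chloride: dilute stock: 0.943 mM × 269 mL ÷ 180 mM = 1.41 mL
sodium carbonate: 15.1 mmol/L × 106 mg/mmol × 0.269 L = 430.56 mg
Tris base: 59.6 mmol/L × 121.1 g/mol × 0.269 L ÷ 1000 = 1.94 g

fructose 0.77 g; ferric chloride 1.41 mL; sodium carbonate 430.56 mg; Tris base 1.94 g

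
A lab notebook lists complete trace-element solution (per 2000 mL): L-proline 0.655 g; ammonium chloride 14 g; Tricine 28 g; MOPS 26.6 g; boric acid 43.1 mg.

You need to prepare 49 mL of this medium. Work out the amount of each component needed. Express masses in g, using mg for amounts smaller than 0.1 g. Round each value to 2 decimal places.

L-proline 16.05 mg; ammonium chloride 0.34 g; Tricine 0.69 g; MOPS 0.65 g; boric acid 1.06 mg

Ratio of target to recipe volume: 49 / 2000 = 0.0245.
L-proline: 0.655 g × (49 mL / 2000 mL) = 0.0160475 g = 16.05 mg
ammonium chloride: 14 g × (49 mL / 2000 mL) = 0.34 g
Tricine: 28 g × (49 mL / 2000 mL) = 0.69 g
MOPS: 26.6 g × (49 mL / 2000 mL) = 0.65 g
boric acid: 43.1 mg × (49 mL / 2000 mL) = 1.06 mg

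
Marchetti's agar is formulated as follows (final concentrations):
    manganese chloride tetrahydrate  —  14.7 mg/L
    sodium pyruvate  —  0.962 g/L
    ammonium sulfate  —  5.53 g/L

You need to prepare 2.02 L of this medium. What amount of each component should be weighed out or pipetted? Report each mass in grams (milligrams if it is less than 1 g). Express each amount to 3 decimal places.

Working volume: 2.02 L.
manganese chloride tetrahydrate: 14.7 mg/L × 2.02 L = 29.694 mg
sodium pyruvate: 0.962 g/L × 2.02 L = 1.943 g
ammonium sulfate: 5.53 g/L × 2.02 L = 11.171 g

manganese chloride tetrahydrate 29.694 mg; sodium pyruvate 1.943 g; ammonium sulfate 11.171 g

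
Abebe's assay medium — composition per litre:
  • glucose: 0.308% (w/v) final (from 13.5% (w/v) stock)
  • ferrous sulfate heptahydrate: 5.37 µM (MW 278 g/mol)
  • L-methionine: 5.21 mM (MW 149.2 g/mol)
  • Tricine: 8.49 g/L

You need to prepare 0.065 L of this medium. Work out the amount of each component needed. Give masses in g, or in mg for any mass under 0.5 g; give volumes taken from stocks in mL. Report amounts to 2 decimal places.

glucose 1.48 mL; ferrous sulfate heptahydrate 0.10 mg; L-methionine 50.53 mg; Tricine 0.55 g

Working volume: 0.065 L.
glucose: V = C2·V2/C1 = 0.308% ÷ 13.5% × 65 mL = 1.48 mL
ferrous sulfate heptahydrate: 5.37 µmol/L × 278 g/mol × 0.065 L ÷ 1000 = 0.10 mg
L-methionine: 5.21 mmol/L × 149.2 mg/mmol × 0.065 L = 50.53 mg
Tricine: 8.49 g/L × 0.065 L = 0.55 g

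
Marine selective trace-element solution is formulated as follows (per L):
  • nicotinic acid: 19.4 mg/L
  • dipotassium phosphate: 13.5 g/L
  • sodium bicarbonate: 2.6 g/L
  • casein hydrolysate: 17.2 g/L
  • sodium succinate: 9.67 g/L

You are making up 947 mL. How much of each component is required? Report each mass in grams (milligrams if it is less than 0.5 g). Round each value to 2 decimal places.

Scale factor relative to 1 L: 0.947.
nicotinic acid: 19.4 mg/L × 0.947 L = 18.37 mg
dipotassium phosphate: 13.5 g/L × 0.947 L = 12.78 g
sodium bicarbonate: 2.6 g/L × 0.947 L = 2.46 g
casein hydrolysate: 17.2 g/L × 0.947 L = 16.29 g
sodium succinate: 9.67 g/L × 0.947 L = 9.16 g

nicotinic acid 18.37 mg; dipotassium phosphate 12.78 g; sodium bicarbonate 2.46 g; casein hydrolysate 16.29 g; sodium succinate 9.16 g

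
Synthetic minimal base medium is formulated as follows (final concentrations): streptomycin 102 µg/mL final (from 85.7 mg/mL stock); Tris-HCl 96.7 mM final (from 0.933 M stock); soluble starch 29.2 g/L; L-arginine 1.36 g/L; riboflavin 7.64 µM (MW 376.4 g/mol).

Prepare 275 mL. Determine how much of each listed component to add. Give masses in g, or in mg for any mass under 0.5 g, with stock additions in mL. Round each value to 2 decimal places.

Scale factor relative to 1 L: 0.275.
streptomycin: C1V1 = C2V2 → 102 µg/mL × 275 mL ÷ 85700 µg/mL = 0.33 mL
Tris-HCl: C1V1 = C2V2 → 96.7 mM × 275 mL ÷ 933 mM = 28.50 mL
soluble starch: 29.2 g/L × 0.275 L = 8.03 g
L-arginine: 1.36 g/L × 0.275 L = 0.374 g = 374.00 mg
riboflavin: 7.64 µmol/L × 376.4 g/mol × 0.275 L ÷ 1000 = 0.79 mg

streptomycin 0.33 mL; Tris-HCl 28.50 mL; soluble starch 8.03 g; L-arginine 374.00 mg; riboflavin 0.79 mg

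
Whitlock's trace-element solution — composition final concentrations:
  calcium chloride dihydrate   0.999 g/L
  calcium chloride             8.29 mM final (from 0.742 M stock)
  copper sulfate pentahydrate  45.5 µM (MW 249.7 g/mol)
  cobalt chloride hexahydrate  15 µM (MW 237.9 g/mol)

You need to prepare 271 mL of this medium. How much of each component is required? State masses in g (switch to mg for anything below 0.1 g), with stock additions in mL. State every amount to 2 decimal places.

Target volume = 271 mL = 0.271 L.
calcium chloride dihydrate: 0.999 g/L × 0.271 L = 0.27 g
calcium chloride: C1V1 = C2V2 → 8.29 mM × 271 mL ÷ 742 mM = 3.03 mL
copper sulfate pentahydrate: 45.5 µmol/L × 249.7 g/mol × 0.271 L ÷ 1000 = 3.08 mg
cobalt chloride hexahydrate: 15 µmol/L × 237.9 g/mol × 0.271 L ÷ 1000 = 0.97 mg

calcium chloride dihydrate 0.27 g; calcium chloride 3.03 mL; copper sulfate pentahydrate 3.08 mg; cobalt chloride hexahydrate 0.97 mg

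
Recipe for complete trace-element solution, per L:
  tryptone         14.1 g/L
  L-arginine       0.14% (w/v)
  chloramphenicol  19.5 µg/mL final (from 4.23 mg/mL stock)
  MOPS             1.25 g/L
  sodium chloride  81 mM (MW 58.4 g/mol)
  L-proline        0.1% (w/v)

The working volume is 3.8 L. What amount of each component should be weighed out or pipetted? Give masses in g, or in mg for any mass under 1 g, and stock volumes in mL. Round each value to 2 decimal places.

tryptone 53.58 g; L-arginine 5.32 g; chloramphenicol 17.52 mL; MOPS 4.75 g; sodium chloride 17.98 g; L-proline 3.80 g

Scale factor relative to 1 L: 3.8.
tryptone: 14.1 g/L × 3.8 L = 53.58 g
L-arginine: 0.14 g per 100 mL × 3800 mL ÷ 100 = 5.32 g
chloramphenicol: C1V1 = C2V2 → 19.5 µg/mL × 3800 mL ÷ 4230 µg/mL = 17.52 mL
MOPS: 1.25 g/L × 3.8 L = 4.75 g
sodium chloride: 81 mmol/L × 58.4 g/mol × 3.8 L ÷ 1000 = 17.98 g
L-proline: 0.1% w/v = 1 g/L → 1 × 3.8 L = 3.80 g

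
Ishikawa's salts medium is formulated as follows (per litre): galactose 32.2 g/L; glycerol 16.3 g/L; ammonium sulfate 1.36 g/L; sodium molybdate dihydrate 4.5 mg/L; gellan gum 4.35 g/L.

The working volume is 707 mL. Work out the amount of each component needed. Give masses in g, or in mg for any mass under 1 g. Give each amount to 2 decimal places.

galactose 22.77 g; glycerol 11.52 g; ammonium sulfate 961.52 mg; sodium molybdate dihydrate 3.18 mg; gellan gum 3.08 g

Working volume: 707 mL = 0.707 L.
galactose: 32.2 g/L × 0.707 L = 22.77 g
glycerol: 16.3 g/L × 0.707 L = 11.52 g
ammonium sulfate: 1.36 g/L × 0.707 L = 0.96152 g = 961.52 mg
sodium molybdate dihydrate: 4.5 mg/L × 0.707 L = 3.18 mg
gellan gum: 4.35 g/L × 0.707 L = 3.08 g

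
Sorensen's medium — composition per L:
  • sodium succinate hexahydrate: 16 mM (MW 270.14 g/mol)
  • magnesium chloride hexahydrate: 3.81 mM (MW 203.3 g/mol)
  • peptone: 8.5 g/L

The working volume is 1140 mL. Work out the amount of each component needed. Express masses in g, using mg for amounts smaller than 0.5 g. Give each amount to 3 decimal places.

sodium succinate hexahydrate 4.927 g; magnesium chloride hexahydrate 0.883 g; peptone 9.690 g

Scale factor relative to 1 L: 1.14.
sodium succinate hexahydrate: 16 mmol/L × 270.14 g/mol × 1.14 L ÷ 1000 = 4.927 g
magnesium chloride hexahydrate: 3.81 mmol/L × 203.3 g/mol × 1.14 L ÷ 1000 = 0.883 g
peptone: 8.5 g/L × 1.14 L = 9.690 g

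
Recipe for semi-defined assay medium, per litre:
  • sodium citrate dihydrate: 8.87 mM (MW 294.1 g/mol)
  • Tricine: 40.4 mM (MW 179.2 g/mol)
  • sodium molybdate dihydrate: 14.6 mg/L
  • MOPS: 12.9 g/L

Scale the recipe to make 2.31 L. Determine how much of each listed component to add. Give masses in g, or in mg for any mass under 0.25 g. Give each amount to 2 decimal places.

sodium citrate dihydrate 6.03 g; Tricine 16.72 g; sodium molybdate dihydrate 33.73 mg; MOPS 29.80 g

Scale factor relative to 1 L: 2.31.
sodium citrate dihydrate: 8.87 mmol/L × 294.1 g/mol × 2.31 L ÷ 1000 = 6.03 g
Tricine: 40.4 mmol/L × 179.2 g/mol × 2.31 L ÷ 1000 = 16.72 g
sodium molybdate dihydrate: 14.6 mg/L × 2.31 L = 33.73 mg
MOPS: 12.9 g/L × 2.31 L = 29.80 g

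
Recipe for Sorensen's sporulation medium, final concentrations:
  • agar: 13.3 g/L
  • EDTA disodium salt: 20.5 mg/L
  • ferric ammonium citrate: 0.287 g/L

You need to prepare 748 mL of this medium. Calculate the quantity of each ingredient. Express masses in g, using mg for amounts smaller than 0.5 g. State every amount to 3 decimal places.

agar 9.948 g; EDTA disodium salt 15.334 mg; ferric ammonium citrate 214.676 mg

Scale factor relative to 1 L: 0.748.
agar: 13.3 g/L × 0.748 L = 9.948 g
EDTA disodium salt: 20.5 mg/L × 0.748 L = 15.334 mg
ferric ammonium citrate: 0.287 g/L × 0.748 L = 0.214676 g = 214.676 mg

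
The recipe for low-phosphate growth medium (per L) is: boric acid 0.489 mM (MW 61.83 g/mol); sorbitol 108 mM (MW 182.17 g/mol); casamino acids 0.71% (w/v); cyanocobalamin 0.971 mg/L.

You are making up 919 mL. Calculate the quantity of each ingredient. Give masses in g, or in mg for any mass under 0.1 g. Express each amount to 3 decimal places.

boric acid 27.786 mg; sorbitol 18.081 g; casamino acids 6.525 g; cyanocobalamin 0.892 mg

Target volume = 919 mL = 0.919 L.
boric acid: 0.489 mmol/L × 61.83 mg/mmol × 0.919 L = 27.786 mg
sorbitol: 108 mmol/L × 182.17 g/mol × 0.919 L ÷ 1000 = 18.081 g
casamino acids: 0.71% w/v = 7.1 g/L → 7.1 × 0.919 L = 6.525 g
cyanocobalamin: 0.971 mg/L × 0.919 L = 0.892 mg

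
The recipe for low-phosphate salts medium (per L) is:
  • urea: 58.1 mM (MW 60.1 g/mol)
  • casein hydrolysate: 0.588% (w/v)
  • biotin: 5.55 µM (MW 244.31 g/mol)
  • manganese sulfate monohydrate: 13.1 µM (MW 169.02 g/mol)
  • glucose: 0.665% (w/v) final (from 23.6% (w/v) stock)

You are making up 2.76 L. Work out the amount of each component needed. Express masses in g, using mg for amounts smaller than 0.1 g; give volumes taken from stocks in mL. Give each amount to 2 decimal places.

Scale factor relative to 1 L: 2.76.
urea: 58.1 mmol/L × 60.1 g/mol × 2.76 L ÷ 1000 = 9.64 g
casein hydrolysate: 0.588% w/v = 5.88 g/L → 5.88 × 2.76 L = 16.23 g
biotin: 5.55 µmol/L × 244.31 g/mol × 2.76 L ÷ 1000 = 3.74 mg
manganese sulfate monohydrate: 13.1 µmol/L × 169.02 g/mol × 2.76 L ÷ 1000 = 6.11 mg
glucose: V = C2·V2/C1 = 0.665% ÷ 23.6% × 2760 mL = 77.77 mL

urea 9.64 g; casein hydrolysate 16.23 g; biotin 3.74 mg; manganese sulfate monohydrate 6.11 mg; glucose 77.77 mL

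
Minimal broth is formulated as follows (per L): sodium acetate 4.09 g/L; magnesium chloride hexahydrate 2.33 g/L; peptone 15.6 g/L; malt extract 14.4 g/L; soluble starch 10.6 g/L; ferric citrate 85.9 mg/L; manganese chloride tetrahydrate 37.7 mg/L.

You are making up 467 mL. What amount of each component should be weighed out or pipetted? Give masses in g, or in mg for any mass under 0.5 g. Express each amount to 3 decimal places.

Working volume: 467 mL = 0.467 L.
sodium acetate: 4.09 g/L × 0.467 L = 1.910 g
magnesium chloride hexahydrate: 2.33 g/L × 0.467 L = 1.088 g
peptone: 15.6 g/L × 0.467 L = 7.285 g
malt extract: 14.4 g/L × 0.467 L = 6.725 g
soluble starch: 10.6 g/L × 0.467 L = 4.950 g
ferric citrate: 85.9 mg/L × 0.467 L = 40.115 mg
manganese chloride tetrahydrate: 37.7 mg/L × 0.467 L = 17.606 mg

sodium acetate 1.910 g; magnesium chloride hexahydrate 1.088 g; peptone 7.285 g; malt extract 6.725 g; soluble starch 4.950 g; ferric citrate 40.115 mg; manganese chloride tetrahydrate 17.606 mg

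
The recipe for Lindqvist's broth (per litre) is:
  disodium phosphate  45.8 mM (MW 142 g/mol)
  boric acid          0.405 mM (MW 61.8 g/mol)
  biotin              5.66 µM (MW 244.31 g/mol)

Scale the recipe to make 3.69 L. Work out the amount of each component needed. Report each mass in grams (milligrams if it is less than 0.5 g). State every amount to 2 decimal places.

disodium phosphate 24.00 g; boric acid 92.36 mg; biotin 5.10 mg

Working volume: 3.69 L.
disodium phosphate: 45.8 mmol/L × 142 g/mol × 3.69 L ÷ 1000 = 24.00 g
boric acid: 0.405 mmol/L × 61.8 mg/mmol × 3.69 L = 92.36 mg
biotin: 5.66 µmol/L × 244.31 g/mol × 3.69 L ÷ 1000 = 5.10 mg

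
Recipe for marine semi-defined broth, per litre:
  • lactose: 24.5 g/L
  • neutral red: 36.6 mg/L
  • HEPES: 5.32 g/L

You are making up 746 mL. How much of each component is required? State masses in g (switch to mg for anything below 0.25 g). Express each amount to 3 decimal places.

lactose 18.277 g; neutral red 27.304 mg; HEPES 3.969 g

Target volume = 746 mL = 0.746 L.
lactose: 24.5 g/L × 0.746 L = 18.277 g
neutral red: 36.6 mg/L × 0.746 L = 27.304 mg
HEPES: 5.32 g/L × 0.746 L = 3.969 g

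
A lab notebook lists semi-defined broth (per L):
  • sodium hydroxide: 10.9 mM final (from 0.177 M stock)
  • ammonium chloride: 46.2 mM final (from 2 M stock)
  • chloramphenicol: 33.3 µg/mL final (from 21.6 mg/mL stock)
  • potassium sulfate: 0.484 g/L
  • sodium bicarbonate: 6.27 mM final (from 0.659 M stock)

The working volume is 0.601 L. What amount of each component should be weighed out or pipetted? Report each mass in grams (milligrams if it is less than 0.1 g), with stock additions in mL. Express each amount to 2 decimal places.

sodium hydroxide 37.01 mL; ammonium chloride 13.88 mL; chloramphenicol 0.93 mL; potassium sulfate 0.29 g; sodium bicarbonate 5.72 mL

Working volume: 0.601 L.
sodium hydroxide: C1V1 = C2V2 → 10.9 mM × 601 mL ÷ 177 mM = 37.01 mL
ammonium chloride: C1V1 = C2V2 → 46.2 mM × 601 mL ÷ 2000 mM = 13.88 mL
chloramphenicol: V = C2·V2/C1 = 33.3 µg/mL × 601 mL ÷ 21600 µg/mL = 0.93 mL
potassium sulfate: 0.484 g/L × 0.601 L = 0.29 g
sodium bicarbonate: dilute stock: 6.27 mM × 601 mL ÷ 659 mM = 5.72 mL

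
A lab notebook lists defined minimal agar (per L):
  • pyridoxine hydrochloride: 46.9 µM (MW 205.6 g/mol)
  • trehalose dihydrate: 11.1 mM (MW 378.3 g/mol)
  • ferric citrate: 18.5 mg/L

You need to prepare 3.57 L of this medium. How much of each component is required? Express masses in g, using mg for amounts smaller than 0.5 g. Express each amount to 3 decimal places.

pyridoxine hydrochloride 34.424 mg; trehalose dihydrate 14.991 g; ferric citrate 66.045 mg

Working volume: 3.57 L.
pyridoxine hydrochloride: 46.9 µmol/L × 205.6 g/mol × 3.57 L ÷ 1000 = 34.424 mg
trehalose dihydrate: 11.1 mmol/L × 378.3 g/mol × 3.57 L ÷ 1000 = 14.991 g
ferric citrate: 18.5 mg/L × 3.57 L = 66.045 mg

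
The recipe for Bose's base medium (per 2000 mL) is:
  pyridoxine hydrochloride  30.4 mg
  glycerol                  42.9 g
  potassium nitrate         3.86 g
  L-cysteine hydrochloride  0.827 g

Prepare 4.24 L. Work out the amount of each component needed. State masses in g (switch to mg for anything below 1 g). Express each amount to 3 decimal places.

pyridoxine hydrochloride 64.448 mg; glycerol 90.948 g; potassium nitrate 8.183 g; L-cysteine hydrochloride 1.753 g

Scale factor = 4240 mL / 2000 mL = 2.12.
pyridoxine hydrochloride: 30.4 mg × (4240 mL / 2000 mL) = 64.448 mg
glycerol: 42.9 g × (4240 mL / 2000 mL) = 90.948 g
potassium nitrate: 3.86 g × (4240 mL / 2000 mL) = 8.183 g
L-cysteine hydrochloride: 0.827 g × (4240 mL / 2000 mL) = 1.753 g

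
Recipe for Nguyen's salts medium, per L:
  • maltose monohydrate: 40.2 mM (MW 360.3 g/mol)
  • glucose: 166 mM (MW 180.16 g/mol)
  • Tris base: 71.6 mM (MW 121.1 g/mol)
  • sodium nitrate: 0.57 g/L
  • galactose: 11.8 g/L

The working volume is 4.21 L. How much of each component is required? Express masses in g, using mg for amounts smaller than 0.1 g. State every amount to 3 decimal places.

maltose monohydrate 60.978 g; glucose 125.907 g; Tris base 36.504 g; sodium nitrate 2.400 g; galactose 49.678 g

Working volume: 4.21 L.
maltose monohydrate: 40.2 mmol/L × 360.3 g/mol × 4.21 L ÷ 1000 = 60.978 g
glucose: 166 mmol/L × 180.16 g/mol × 4.21 L ÷ 1000 = 125.907 g
Tris base: 71.6 mmol/L × 121.1 g/mol × 4.21 L ÷ 1000 = 36.504 g
sodium nitrate: 0.57 g/L × 4.21 L = 2.400 g
galactose: 11.8 g/L × 4.21 L = 49.678 g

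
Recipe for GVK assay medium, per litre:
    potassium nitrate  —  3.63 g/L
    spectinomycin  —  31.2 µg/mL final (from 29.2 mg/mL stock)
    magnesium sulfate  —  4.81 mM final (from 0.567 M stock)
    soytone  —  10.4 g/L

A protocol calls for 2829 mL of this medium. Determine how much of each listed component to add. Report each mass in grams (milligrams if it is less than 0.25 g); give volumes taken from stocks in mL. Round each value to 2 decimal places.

Target volume = 2829 mL = 2.829 L.
potassium nitrate: 3.63 g/L × 2.829 L = 10.27 g
spectinomycin: V = C2·V2/C1 = 31.2 µg/mL × 2829 mL ÷ 29200 µg/mL = 3.02 mL
magnesium sulfate: C1V1 = C2V2 → 4.81 mM × 2829 mL ÷ 567 mM = 24.00 mL
soytone: 10.4 g/L × 2.829 L = 29.42 g

potassium nitrate 10.27 g; spectinomycin 3.02 mL; magnesium sulfate 24.00 mL; soytone 29.42 g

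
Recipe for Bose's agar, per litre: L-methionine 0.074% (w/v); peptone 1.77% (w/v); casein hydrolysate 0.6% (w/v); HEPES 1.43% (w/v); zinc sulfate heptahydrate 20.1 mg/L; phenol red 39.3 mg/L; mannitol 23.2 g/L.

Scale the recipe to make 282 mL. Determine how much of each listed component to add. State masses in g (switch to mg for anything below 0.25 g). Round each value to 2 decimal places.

L-methionine 208.68 mg; peptone 4.99 g; casein hydrolysate 1.69 g; HEPES 4.03 g; zinc sulfate heptahydrate 5.67 mg; phenol red 11.08 mg; mannitol 6.54 g

Scale factor relative to 1 L: 0.282.
L-methionine: 0.074 g per 100 mL × 282 mL ÷ 100 = 0.20868 g = 208.68 mg
peptone: 1.77 g per 100 mL × 282 mL ÷ 100 = 4.99 g
casein hydrolysate: 0.6 g per 100 mL × 282 mL ÷ 100 = 1.69 g
HEPES: 1.43 g per 100 mL × 282 mL ÷ 100 = 4.03 g
zinc sulfate heptahydrate: 20.1 mg/L × 0.282 L = 5.67 mg
phenol red: 39.3 mg/L × 0.282 L = 11.08 mg
mannitol: 23.2 g/L × 0.282 L = 6.54 g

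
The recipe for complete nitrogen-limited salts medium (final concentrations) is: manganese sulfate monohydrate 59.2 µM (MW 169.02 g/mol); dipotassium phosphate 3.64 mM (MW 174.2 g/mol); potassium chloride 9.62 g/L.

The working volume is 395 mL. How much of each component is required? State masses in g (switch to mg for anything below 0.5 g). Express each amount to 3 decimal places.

Target volume = 395 mL = 0.395 L.
manganese sulfate monohydrate: 59.2 µmol/L × 169.02 g/mol × 0.395 L ÷ 1000 = 3.952 mg
dipotassium phosphate: 3.64 mmol/L × 174.2 mg/mmol × 0.395 L = 250.465 mg
potassium chloride: 9.62 g/L × 0.395 L = 3.800 g

manganese sulfate monohydrate 3.952 mg; dipotassium phosphate 250.465 mg; potassium chloride 3.800 g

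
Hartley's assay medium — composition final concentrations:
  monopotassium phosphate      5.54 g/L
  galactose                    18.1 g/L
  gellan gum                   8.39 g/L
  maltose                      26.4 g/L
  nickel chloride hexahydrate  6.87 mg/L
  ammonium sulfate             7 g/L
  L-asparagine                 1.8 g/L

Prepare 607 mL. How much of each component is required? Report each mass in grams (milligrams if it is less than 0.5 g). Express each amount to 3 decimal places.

monopotassium phosphate 3.363 g; galactose 10.987 g; gellan gum 5.093 g; maltose 16.025 g; nickel chloride hexahydrate 4.170 mg; ammonium sulfate 4.249 g; L-asparagine 1.093 g

Scale factor relative to 1 L: 0.607.
monopotassium phosphate: 5.54 g/L × 0.607 L = 3.363 g
galactose: 18.1 g/L × 0.607 L = 10.987 g
gellan gum: 8.39 g/L × 0.607 L = 5.093 g
maltose: 26.4 g/L × 0.607 L = 16.025 g
nickel chloride hexahydrate: 6.87 mg/L × 0.607 L = 4.170 mg
ammonium sulfate: 7 g/L × 0.607 L = 4.249 g
L-asparagine: 1.8 g/L × 0.607 L = 1.093 g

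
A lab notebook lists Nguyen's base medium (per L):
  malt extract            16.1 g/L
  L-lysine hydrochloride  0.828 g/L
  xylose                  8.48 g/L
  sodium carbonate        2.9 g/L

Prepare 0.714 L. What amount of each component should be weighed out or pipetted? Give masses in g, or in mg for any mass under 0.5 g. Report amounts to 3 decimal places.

malt extract 11.495 g; L-lysine hydrochloride 0.591 g; xylose 6.055 g; sodium carbonate 2.071 g

Scale factor relative to 1 L: 0.714.
malt extract: 16.1 g/L × 0.714 L = 11.495 g
L-lysine hydrochloride: 0.828 g/L × 0.714 L = 0.591 g
xylose: 8.48 g/L × 0.714 L = 6.055 g
sodium carbonate: 2.9 g/L × 0.714 L = 2.071 g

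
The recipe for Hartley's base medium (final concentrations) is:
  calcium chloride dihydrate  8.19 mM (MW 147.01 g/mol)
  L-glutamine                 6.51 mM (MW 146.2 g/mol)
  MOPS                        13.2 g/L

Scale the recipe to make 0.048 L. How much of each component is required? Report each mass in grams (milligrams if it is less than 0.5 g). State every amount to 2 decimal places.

calcium chloride dihydrate 57.79 mg; L-glutamine 45.68 mg; MOPS 0.63 g

Scale factor relative to 1 L: 0.048.
calcium chloride dihydrate: 8.19 mmol/L × 147.01 mg/mmol × 0.048 L = 57.79 mg
L-glutamine: 6.51 mmol/L × 146.2 mg/mmol × 0.048 L = 45.68 mg
MOPS: 13.2 g/L × 0.048 L = 0.63 g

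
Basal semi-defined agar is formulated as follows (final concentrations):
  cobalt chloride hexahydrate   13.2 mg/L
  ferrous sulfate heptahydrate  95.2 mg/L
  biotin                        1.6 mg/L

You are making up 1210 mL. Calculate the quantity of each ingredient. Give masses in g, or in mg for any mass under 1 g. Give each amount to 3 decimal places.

cobalt chloride hexahydrate 15.972 mg; ferrous sulfate heptahydrate 115.192 mg; biotin 1.936 mg

Scale factor relative to 1 L: 1.21.
cobalt chloride hexahydrate: 13.2 mg/L × 1.21 L = 15.972 mg
ferrous sulfate heptahydrate: 95.2 mg/L × 1.21 L = 115.192 mg
biotin: 1.6 mg/L × 1.21 L = 1.936 mg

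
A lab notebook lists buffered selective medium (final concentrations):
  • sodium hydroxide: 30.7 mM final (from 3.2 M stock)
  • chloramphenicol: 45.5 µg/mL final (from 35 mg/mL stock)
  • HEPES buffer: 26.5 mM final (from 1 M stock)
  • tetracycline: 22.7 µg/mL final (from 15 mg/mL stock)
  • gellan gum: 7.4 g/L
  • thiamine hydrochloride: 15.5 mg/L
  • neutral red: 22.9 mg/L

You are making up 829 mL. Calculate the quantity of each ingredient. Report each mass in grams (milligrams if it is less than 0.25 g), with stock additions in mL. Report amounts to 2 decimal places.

Target volume = 829 mL = 0.829 L.
sodium hydroxide: C1V1 = C2V2 → 30.7 mM × 829 mL ÷ 3200 mM = 7.95 mL
chloramphenicol: dilute stock: 45.5 µg/mL × 829 mL ÷ 35000 µg/mL = 1.08 mL
HEPES buffer: C1V1 = C2V2 → 26.5 mM × 829 mL ÷ 1000 mM = 21.97 mL
tetracycline: dilute stock: 22.7 µg/mL × 829 mL ÷ 15000 µg/mL = 1.25 mL
gellan gum: 7.4 g/L × 0.829 L = 6.13 g
thiamine hydrochloride: 15.5 mg/L × 0.829 L = 12.85 mg
neutral red: 22.9 mg/L × 0.829 L = 18.98 mg

sodium hydroxide 7.95 mL; chloramphenicol 1.08 mL; HEPES buffer 21.97 mL; tetracycline 1.25 mL; gellan gum 6.13 g; thiamine hydrochloride 12.85 mg; neutral red 18.98 mg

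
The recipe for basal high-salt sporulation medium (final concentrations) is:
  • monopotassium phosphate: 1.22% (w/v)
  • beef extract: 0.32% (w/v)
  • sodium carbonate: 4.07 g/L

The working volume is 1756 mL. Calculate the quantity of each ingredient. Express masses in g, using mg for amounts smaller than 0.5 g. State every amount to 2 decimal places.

Working volume: 1756 mL = 1.756 L.
monopotassium phosphate: 1.22 g per 100 mL × 1756 mL ÷ 100 = 21.42 g
beef extract: 0.32% w/v = 3.2 g/L → 3.2 × 1.756 L = 5.62 g
sodium carbonate: 4.07 g/L × 1.756 L = 7.15 g

monopotassium phosphate 21.42 g; beef extract 5.62 g; sodium carbonate 7.15 g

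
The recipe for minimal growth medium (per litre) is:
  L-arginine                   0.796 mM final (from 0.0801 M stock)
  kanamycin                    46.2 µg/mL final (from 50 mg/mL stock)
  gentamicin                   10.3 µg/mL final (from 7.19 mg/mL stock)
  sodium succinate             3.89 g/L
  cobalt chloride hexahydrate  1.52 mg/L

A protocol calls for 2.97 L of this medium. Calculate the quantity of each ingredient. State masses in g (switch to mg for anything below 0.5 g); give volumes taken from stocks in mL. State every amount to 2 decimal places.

Working volume: 2.97 L.
L-arginine: C1V1 = C2V2 → 0.796 mM × 2970 mL ÷ 80.1 mM = 29.51 mL
kanamycin: C1V1 = C2V2 → 46.2 µg/mL × 2970 mL ÷ 50000 µg/mL = 2.74 mL
gentamicin: C1V1 = C2V2 → 10.3 µg/mL × 2970 mL ÷ 7190 µg/mL = 4.25 mL
sodium succinate: 3.89 g/L × 2.97 L = 11.55 g
cobalt chloride hexahydrate: 1.52 mg/L × 2.97 L = 4.51 mg

L-arginine 29.51 mL; kanamycin 2.74 mL; gentamicin 4.25 mL; sodium succinate 11.55 g; cobalt chloride hexahydrate 4.51 mg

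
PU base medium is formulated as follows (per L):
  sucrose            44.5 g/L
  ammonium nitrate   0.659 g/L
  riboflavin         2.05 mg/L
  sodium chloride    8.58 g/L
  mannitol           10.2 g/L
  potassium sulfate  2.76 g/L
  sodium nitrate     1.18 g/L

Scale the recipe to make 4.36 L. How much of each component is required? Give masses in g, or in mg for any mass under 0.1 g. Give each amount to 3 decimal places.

sucrose 194.020 g; ammonium nitrate 2.873 g; riboflavin 8.938 mg; sodium chloride 37.409 g; mannitol 44.472 g; potassium sulfate 12.034 g; sodium nitrate 5.145 g

Scale factor relative to 1 L: 4.36.
sucrose: 44.5 g/L × 4.36 L = 194.020 g
ammonium nitrate: 0.659 g/L × 4.36 L = 2.873 g
riboflavin: 2.05 mg/L × 4.36 L = 8.938 mg
sodium chloride: 8.58 g/L × 4.36 L = 37.409 g
mannitol: 10.2 g/L × 4.36 L = 44.472 g
potassium sulfate: 2.76 g/L × 4.36 L = 12.034 g
sodium nitrate: 1.18 g/L × 4.36 L = 5.145 g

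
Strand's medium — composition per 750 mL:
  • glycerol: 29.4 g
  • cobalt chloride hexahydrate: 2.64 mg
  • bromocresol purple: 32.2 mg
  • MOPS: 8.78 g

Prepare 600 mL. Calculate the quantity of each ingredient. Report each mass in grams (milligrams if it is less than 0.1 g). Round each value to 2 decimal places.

glycerol 23.52 g; cobalt chloride hexahydrate 2.11 mg; bromocresol purple 25.76 mg; MOPS 7.02 g

Ratio of target to recipe volume: 600 / 750 = 0.8.
glycerol: 29.4 g × (600 mL / 750 mL) = 23.52 g
cobalt chloride hexahydrate: 2.64 mg × (600 mL / 750 mL) = 2.11 mg
bromocresol purple: 32.2 mg × (600 mL / 750 mL) = 25.76 mg
MOPS: 8.78 g × (600 mL / 750 mL) = 7.02 g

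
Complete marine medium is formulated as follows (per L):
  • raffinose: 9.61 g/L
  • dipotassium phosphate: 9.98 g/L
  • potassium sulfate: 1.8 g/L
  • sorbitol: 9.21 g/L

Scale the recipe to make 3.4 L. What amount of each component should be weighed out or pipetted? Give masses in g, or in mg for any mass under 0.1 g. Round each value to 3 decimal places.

raffinose 32.674 g; dipotassium phosphate 33.932 g; potassium sulfate 6.120 g; sorbitol 31.314 g

Scale factor relative to 1 L: 3.4.
raffinose: 9.61 g/L × 3.4 L = 32.674 g
dipotassium phosphate: 9.98 g/L × 3.4 L = 33.932 g
potassium sulfate: 1.8 g/L × 3.4 L = 6.120 g
sorbitol: 9.21 g/L × 3.4 L = 31.314 g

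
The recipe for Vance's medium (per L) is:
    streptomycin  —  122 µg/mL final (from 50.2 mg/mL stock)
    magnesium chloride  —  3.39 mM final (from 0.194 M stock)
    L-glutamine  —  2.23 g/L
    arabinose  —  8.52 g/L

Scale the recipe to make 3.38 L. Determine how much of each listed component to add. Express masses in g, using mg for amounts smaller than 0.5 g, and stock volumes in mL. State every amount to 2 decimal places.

streptomycin 8.21 mL; magnesium chloride 59.06 mL; L-glutamine 7.54 g; arabinose 28.80 g

Working volume: 3.38 L.
streptomycin: dilute stock: 122 µg/mL × 3380 mL ÷ 50200 µg/mL = 8.21 mL
magnesium chloride: V = C2·V2/C1 = 3.39 mM × 3380 mL ÷ 194 mM = 59.06 mL
L-glutamine: 2.23 g/L × 3.38 L = 7.54 g
arabinose: 8.52 g/L × 3.38 L = 28.80 g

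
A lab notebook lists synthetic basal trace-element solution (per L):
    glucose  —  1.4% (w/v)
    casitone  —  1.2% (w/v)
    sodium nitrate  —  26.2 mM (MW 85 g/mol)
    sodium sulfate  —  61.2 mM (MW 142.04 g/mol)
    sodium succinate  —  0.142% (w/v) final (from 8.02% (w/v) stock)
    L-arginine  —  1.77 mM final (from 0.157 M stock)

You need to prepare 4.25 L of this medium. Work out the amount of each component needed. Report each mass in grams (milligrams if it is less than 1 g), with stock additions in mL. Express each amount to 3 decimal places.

glucose 59.500 g; casitone 51.000 g; sodium nitrate 9.465 g; sodium sulfate 36.945 g; sodium succinate 75.249 mL; L-arginine 47.914 mL

Working volume: 4.25 L.
glucose: 1.4% w/v = 14 g/L → 14 × 4.25 L = 59.500 g
casitone: 1.2 g per 100 mL × 4250 mL ÷ 100 = 51.000 g
sodium nitrate: 26.2 mmol/L × 85 g/mol × 4.25 L ÷ 1000 = 9.465 g
sodium sulfate: 61.2 mmol/L × 142.04 g/mol × 4.25 L ÷ 1000 = 36.945 g
sodium succinate: C1V1 = C2V2 → 0.142% ÷ 8.02% × 4250 mL = 75.249 mL
L-arginine: dilute stock: 1.77 mM × 4250 mL ÷ 157 mM = 47.914 mL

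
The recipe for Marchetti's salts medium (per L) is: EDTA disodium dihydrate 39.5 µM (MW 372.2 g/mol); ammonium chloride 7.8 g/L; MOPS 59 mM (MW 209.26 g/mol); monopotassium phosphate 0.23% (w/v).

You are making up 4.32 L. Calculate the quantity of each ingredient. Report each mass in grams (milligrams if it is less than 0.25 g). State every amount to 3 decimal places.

Scale factor relative to 1 L: 4.32.
EDTA disodium dihydrate: 39.5 µmol/L × 372.2 g/mol × 4.32 L ÷ 1000 = 63.512 mg
ammonium chloride: 7.8 g/L × 4.32 L = 33.696 g
MOPS: 59 mmol/L × 209.26 g/mol × 4.32 L ÷ 1000 = 53.336 g
monopotassium phosphate: 0.23 g per 100 mL × 4320 mL ÷ 100 = 9.936 g

EDTA disodium dihydrate 63.512 mg; ammonium chloride 33.696 g; MOPS 53.336 g; monopotassium phosphate 9.936 g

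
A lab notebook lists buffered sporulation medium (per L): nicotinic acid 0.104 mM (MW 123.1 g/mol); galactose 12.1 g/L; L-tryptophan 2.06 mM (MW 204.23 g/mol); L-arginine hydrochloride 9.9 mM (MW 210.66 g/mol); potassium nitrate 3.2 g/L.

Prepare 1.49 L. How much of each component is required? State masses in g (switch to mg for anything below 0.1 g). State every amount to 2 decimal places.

Working volume: 1.49 L.
nicotinic acid: 0.104 mmol/L × 123.1 mg/mmol × 1.49 L = 19.08 mg
galactose: 12.1 g/L × 1.49 L = 18.03 g
L-tryptophan: 2.06 mmol/L × 204.23 g/mol × 1.49 L ÷ 1000 = 0.63 g
L-arginine hydrochloride: 9.9 mmol/L × 210.66 g/mol × 1.49 L ÷ 1000 = 3.11 g
potassium nitrate: 3.2 g/L × 1.49 L = 4.77 g

nicotinic acid 19.08 mg; galactose 18.03 g; L-tryptophan 0.63 g; L-arginine hydrochloride 3.11 g; potassium nitrate 4.77 g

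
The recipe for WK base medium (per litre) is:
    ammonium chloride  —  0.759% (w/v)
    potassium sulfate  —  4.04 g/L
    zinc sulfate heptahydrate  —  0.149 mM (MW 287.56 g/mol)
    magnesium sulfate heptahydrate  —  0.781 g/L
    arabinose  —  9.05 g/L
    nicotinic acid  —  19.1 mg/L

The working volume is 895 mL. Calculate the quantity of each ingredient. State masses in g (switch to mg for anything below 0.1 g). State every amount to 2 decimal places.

Working volume: 895 mL = 0.895 L.
ammonium chloride: 0.759 g per 100 mL × 895 mL ÷ 100 = 6.79 g
potassium sulfate: 4.04 g/L × 0.895 L = 3.62 g
zinc sulfate heptahydrate: 0.149 mmol/L × 287.56 mg/mmol × 0.895 L = 38.35 mg
magnesium sulfate heptahydrate: 0.781 g/L × 0.895 L = 0.70 g
arabinose: 9.05 g/L × 0.895 L = 8.10 g
nicotinic acid: 19.1 mg/L × 0.895 L = 17.09 mg

ammonium chloride 6.79 g; potassium sulfate 3.62 g; zinc sulfate heptahydrate 38.35 mg; magnesium sulfate heptahydrate 0.70 g; arabinose 8.10 g; nicotinic acid 17.09 mg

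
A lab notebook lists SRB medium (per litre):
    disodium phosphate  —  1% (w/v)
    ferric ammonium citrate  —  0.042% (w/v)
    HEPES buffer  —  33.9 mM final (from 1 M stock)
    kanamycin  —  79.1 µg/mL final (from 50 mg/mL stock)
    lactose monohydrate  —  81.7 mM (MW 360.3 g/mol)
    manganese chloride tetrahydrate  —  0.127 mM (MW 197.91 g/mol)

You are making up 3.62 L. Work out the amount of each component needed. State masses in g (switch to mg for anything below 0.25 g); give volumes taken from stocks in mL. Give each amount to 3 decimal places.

Working volume: 3.62 L.
disodium phosphate: 1 g per 100 mL × 3620 mL ÷ 100 = 36.200 g
ferric ammonium citrate: 0.042% w/v = 0.42 g/L → 0.42 × 3.62 L = 1.520 g
HEPES buffer: C1V1 = C2V2 → 33.9 mM × 3620 mL ÷ 1000 mM = 122.718 mL
kanamycin: C1V1 = C2V2 → 79.1 µg/mL × 3620 mL ÷ 50000 µg/mL = 5.727 mL
lactose monohydrate: 81.7 mmol/L × 360.3 g/mol × 3.62 L ÷ 1000 = 106.560 g
manganese chloride tetrahydrate: 0.127 mmol/L × 197.91 mg/mmol × 3.62 L = 90.987 mg

disodium phosphate 36.200 g; ferric ammonium citrate 1.520 g; HEPES buffer 122.718 mL; kanamycin 5.727 mL; lactose monohydrate 106.560 g; manganese chloride tetrahydrate 90.987 mg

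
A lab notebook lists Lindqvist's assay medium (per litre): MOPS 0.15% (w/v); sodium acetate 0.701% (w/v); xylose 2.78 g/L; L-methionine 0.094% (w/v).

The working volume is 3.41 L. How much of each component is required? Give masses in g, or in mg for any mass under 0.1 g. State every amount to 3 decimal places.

MOPS 5.115 g; sodium acetate 23.904 g; xylose 9.480 g; L-methionine 3.205 g

Scale factor relative to 1 L: 3.41.
MOPS: 0.15 g per 100 mL × 3410 mL ÷ 100 = 5.115 g
sodium acetate: 0.701 g per 100 mL × 3410 mL ÷ 100 = 23.904 g
xylose: 2.78 g/L × 3.41 L = 9.480 g
L-methionine: 0.094 g per 100 mL × 3410 mL ÷ 100 = 3.205 g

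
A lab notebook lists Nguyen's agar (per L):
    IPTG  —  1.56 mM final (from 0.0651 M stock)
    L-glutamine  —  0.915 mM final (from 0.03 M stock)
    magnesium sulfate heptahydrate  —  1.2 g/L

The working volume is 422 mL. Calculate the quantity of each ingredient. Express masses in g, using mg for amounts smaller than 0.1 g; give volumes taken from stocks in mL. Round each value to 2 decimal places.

IPTG 10.11 mL; L-glutamine 12.87 mL; magnesium sulfate heptahydrate 0.51 g

Target volume = 422 mL = 0.422 L.
IPTG: V = C2·V2/C1 = 1.56 mM × 422 mL ÷ 65.1 mM = 10.11 mL
L-glutamine: dilute stock: 0.915 mM × 422 mL ÷ 30 mM = 12.87 mL
magnesium sulfate heptahydrate: 1.2 g/L × 0.422 L = 0.51 g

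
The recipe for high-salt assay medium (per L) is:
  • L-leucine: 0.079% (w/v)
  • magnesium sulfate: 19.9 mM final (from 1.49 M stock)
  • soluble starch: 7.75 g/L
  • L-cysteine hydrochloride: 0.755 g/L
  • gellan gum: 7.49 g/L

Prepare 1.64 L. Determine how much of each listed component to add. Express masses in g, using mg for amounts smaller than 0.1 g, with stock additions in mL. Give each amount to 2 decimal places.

Scale factor relative to 1 L: 1.64.
L-leucine: 0.079% w/v = 0.79 g/L → 0.79 × 1.64 L = 1.30 g
magnesium sulfate: V = C2·V2/C1 = 19.9 mM × 1640 mL ÷ 1490 mM = 21.90 mL
soluble starch: 7.75 g/L × 1.64 L = 12.71 g
L-cysteine hydrochloride: 0.755 g/L × 1.64 L = 1.24 g
gellan gum: 7.49 g/L × 1.64 L = 12.28 g

L-leucine 1.30 g; magnesium sulfate 21.90 mL; soluble starch 12.71 g; L-cysteine hydrochloride 1.24 g; gellan gum 12.28 g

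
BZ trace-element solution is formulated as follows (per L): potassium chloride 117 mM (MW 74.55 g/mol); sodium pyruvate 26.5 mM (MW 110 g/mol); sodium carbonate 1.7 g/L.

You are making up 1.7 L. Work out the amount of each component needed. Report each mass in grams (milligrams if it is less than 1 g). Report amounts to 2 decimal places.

Scale factor relative to 1 L: 1.7.
potassium chloride: 117 mmol/L × 74.55 g/mol × 1.7 L ÷ 1000 = 14.83 g
sodium pyruvate: 26.5 mmol/L × 110 g/mol × 1.7 L ÷ 1000 = 4.96 g
sodium carbonate: 1.7 g/L × 1.7 L = 2.89 g

potassium chloride 14.83 g; sodium pyruvate 4.96 g; sodium carbonate 2.89 g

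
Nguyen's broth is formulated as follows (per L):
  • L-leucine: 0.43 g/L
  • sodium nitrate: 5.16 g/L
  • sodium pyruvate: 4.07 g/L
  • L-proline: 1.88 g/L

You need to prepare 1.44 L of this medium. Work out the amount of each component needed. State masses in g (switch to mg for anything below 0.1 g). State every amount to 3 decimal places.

L-leucine 0.619 g; sodium nitrate 7.430 g; sodium pyruvate 5.861 g; L-proline 2.707 g

Scale factor relative to 1 L: 1.44.
L-leucine: 0.43 g/L × 1.44 L = 0.619 g
sodium nitrate: 5.16 g/L × 1.44 L = 7.430 g
sodium pyruvate: 4.07 g/L × 1.44 L = 5.861 g
L-proline: 1.88 g/L × 1.44 L = 2.707 g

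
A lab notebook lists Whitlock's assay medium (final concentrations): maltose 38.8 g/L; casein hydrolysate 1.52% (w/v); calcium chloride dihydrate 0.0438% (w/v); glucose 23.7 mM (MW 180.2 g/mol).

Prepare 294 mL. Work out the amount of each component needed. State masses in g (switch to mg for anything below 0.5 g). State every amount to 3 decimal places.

Scale factor relative to 1 L: 0.294.
maltose: 38.8 g/L × 0.294 L = 11.407 g
casein hydrolysate: 1.52 g per 100 mL × 294 mL ÷ 100 = 4.469 g
calcium chloride dihydrate: 0.0438% w/v = 0.438 g/L → 0.438 × 0.294 L = 0.128772 g = 128.772 mg
glucose: 23.7 mmol/L × 180.2 g/mol × 0.294 L ÷ 1000 = 1.256 g

maltose 11.407 g; casein hydrolysate 4.469 g; calcium chloride dihydrate 128.772 mg; glucose 1.256 g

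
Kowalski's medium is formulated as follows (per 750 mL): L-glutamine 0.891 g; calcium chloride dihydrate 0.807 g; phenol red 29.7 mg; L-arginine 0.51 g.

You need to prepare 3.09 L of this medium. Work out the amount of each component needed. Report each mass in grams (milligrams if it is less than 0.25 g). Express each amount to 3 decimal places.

L-glutamine 3.671 g; calcium chloride dihydrate 3.325 g; phenol red 122.364 mg; L-arginine 2.101 g

Scale factor = 3090 mL / 750 mL = 4.12.
L-glutamine: 0.891 g × (3090 mL / 750 mL) = 3.671 g
calcium chloride dihydrate: 0.807 g × (3090 mL / 750 mL) = 3.325 g
phenol red: 29.7 mg × (3090 mL / 750 mL) = 122.364 mg
L-arginine: 0.51 g × (3090 mL / 750 mL) = 2.101 g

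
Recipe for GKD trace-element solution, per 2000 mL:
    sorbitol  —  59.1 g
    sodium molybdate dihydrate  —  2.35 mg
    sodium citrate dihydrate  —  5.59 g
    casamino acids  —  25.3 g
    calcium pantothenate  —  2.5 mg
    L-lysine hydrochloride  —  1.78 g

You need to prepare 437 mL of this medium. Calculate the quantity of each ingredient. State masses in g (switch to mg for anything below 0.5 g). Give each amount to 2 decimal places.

Ratio of target to recipe volume: 437 / 2000 = 0.2185.
sorbitol: 59.1 g × (437 mL / 2000 mL) = 12.91 g
sodium molybdate dihydrate: 2.35 mg × (437 mL / 2000 mL) = 0.51 mg
sodium citrate dihydrate: 5.59 g × (437 mL / 2000 mL) = 1.22 g
casamino acids: 25.3 g × (437 mL / 2000 mL) = 5.53 g
calcium pantothenate: 2.5 mg × (437 mL / 2000 mL) = 0.55 mg
L-lysine hydrochloride: 1.78 g × (437 mL / 2000 mL) = 0.38893 g = 388.93 mg

sorbitol 12.91 g; sodium molybdate dihydrate 0.51 mg; sodium citrate dihydrate 1.22 g; casamino acids 5.53 g; calcium pantothenate 0.55 mg; L-lysine hydrochloride 388.93 mg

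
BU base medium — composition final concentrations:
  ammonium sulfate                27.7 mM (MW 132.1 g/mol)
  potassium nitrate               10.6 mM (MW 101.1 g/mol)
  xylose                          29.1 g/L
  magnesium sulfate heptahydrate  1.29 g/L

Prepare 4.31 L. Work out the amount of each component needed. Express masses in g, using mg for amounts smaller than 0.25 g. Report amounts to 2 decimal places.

Working volume: 4.31 L.
ammonium sulfate: 27.7 mmol/L × 132.1 g/mol × 4.31 L ÷ 1000 = 15.77 g
potassium nitrate: 10.6 mmol/L × 101.1 g/mol × 4.31 L ÷ 1000 = 4.62 g
xylose: 29.1 g/L × 4.31 L = 125.42 g
magnesium sulfate heptahydrate: 1.29 g/L × 4.31 L = 5.56 g

ammonium sulfate 15.77 g; potassium nitrate 4.62 g; xylose 125.42 g; magnesium sulfate heptahydrate 5.56 g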